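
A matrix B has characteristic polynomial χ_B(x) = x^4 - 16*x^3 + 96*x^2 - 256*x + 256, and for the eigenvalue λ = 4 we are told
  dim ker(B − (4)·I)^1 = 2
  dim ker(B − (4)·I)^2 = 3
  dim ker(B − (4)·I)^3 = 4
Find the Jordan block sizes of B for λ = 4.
Block sizes for λ = 4: [3, 1]

From the dimensions of kernels of powers, the number of Jordan blocks of size at least j is d_j − d_{j−1} where d_j = dim ker(N^j) (with d_0 = 0). Computing the differences gives [2, 1, 1].
The number of blocks of size exactly k is (#blocks of size ≥ k) − (#blocks of size ≥ k + 1), so the partition is: 1 block(s) of size 1, 1 block(s) of size 3.
In nonincreasing order the block sizes are [3, 1].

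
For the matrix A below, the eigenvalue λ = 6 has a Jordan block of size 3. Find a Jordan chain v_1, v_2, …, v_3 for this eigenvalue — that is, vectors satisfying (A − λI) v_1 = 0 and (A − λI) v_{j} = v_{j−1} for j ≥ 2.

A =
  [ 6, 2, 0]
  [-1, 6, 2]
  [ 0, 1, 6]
A Jordan chain for λ = 6 of length 3:
v_1 = (-2, 0, -1)ᵀ
v_2 = (0, -1, 0)ᵀ
v_3 = (1, 0, 0)ᵀ

Let N = A − (6)·I. We want v_3 with N^3 v_3 = 0 but N^2 v_3 ≠ 0; then v_{j-1} := N · v_j for j = 3, …, 2.

Pick v_3 = (1, 0, 0)ᵀ.
Then v_2 = N · v_3 = (0, -1, 0)ᵀ.
Then v_1 = N · v_2 = (-2, 0, -1)ᵀ.

Sanity check: (A − (6)·I) v_1 = (0, 0, 0)ᵀ = 0. ✓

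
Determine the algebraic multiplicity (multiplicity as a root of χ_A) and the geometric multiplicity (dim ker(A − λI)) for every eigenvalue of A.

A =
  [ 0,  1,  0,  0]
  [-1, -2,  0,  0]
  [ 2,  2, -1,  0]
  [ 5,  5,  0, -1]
λ = -1: alg = 4, geom = 3

Step 1 — factor the characteristic polynomial to read off the algebraic multiplicities:
  χ_A(x) = (x + 1)^4

Step 2 — compute geometric multiplicities via the rank-nullity identity g(λ) = n − rank(A − λI):
  rank(A − (-1)·I) = 1, so dim ker(A − (-1)·I) = n − 1 = 3

Summary:
  λ = -1: algebraic multiplicity = 4, geometric multiplicity = 3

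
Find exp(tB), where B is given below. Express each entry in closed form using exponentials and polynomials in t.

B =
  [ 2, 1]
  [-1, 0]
e^{tB} =
  [t*exp(t) + exp(t), t*exp(t)]
  [-t*exp(t), -t*exp(t) + exp(t)]

Strategy: write B = P · J · P⁻¹ where J is a Jordan canonical form, so e^{tB} = P · e^{tJ} · P⁻¹, and e^{tJ} can be computed block-by-block.

B has Jordan form
J =
  [1, 1]
  [0, 1]
(up to reordering of blocks).

Per-block formulas:
  For a 2×2 Jordan block J_2(1): exp(t · J_2(1)) = e^(1t)·(I + t·N), where N is the 2×2 nilpotent shift.

After assembling e^{tJ} and conjugating by P, we get:

e^{tB} =
  [t*exp(t) + exp(t), t*exp(t)]
  [-t*exp(t), -t*exp(t) + exp(t)]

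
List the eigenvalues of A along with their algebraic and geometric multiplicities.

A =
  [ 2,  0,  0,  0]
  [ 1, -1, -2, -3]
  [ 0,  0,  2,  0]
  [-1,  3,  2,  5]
λ = 2: alg = 4, geom = 3

Step 1 — factor the characteristic polynomial to read off the algebraic multiplicities:
  χ_A(x) = (x - 2)^4

Step 2 — compute geometric multiplicities via the rank-nullity identity g(λ) = n − rank(A − λI):
  rank(A − (2)·I) = 1, so dim ker(A − (2)·I) = n − 1 = 3

Summary:
  λ = 2: algebraic multiplicity = 4, geometric multiplicity = 3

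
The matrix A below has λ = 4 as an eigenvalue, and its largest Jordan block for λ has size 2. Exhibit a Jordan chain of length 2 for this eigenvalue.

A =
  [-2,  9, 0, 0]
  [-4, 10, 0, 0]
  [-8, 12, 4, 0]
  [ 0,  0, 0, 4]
A Jordan chain for λ = 4 of length 2:
v_1 = (-6, -4, -8, 0)ᵀ
v_2 = (1, 0, 0, 0)ᵀ

Let N = A − (4)·I. We want v_2 with N^2 v_2 = 0 but N^1 v_2 ≠ 0; then v_{j-1} := N · v_j for j = 2, …, 2.

Pick v_2 = (1, 0, 0, 0)ᵀ.
Then v_1 = N · v_2 = (-6, -4, -8, 0)ᵀ.

Sanity check: (A − (4)·I) v_1 = (0, 0, 0, 0)ᵀ = 0. ✓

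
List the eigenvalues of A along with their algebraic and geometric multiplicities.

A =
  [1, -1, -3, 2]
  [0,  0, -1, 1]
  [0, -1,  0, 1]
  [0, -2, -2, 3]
λ = 1: alg = 4, geom = 2

Step 1 — factor the characteristic polynomial to read off the algebraic multiplicities:
  χ_A(x) = (x - 1)^4

Step 2 — compute geometric multiplicities via the rank-nullity identity g(λ) = n − rank(A − λI):
  rank(A − (1)·I) = 2, so dim ker(A − (1)·I) = n − 2 = 2

Summary:
  λ = 1: algebraic multiplicity = 4, geometric multiplicity = 2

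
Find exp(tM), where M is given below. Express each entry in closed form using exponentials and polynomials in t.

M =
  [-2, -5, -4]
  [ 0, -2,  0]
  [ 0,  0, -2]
e^{tM} =
  [exp(-2*t), -5*t*exp(-2*t), -4*t*exp(-2*t)]
  [0, exp(-2*t), 0]
  [0, 0, exp(-2*t)]

Strategy: write M = P · J · P⁻¹ where J is a Jordan canonical form, so e^{tM} = P · e^{tJ} · P⁻¹, and e^{tJ} can be computed block-by-block.

M has Jordan form
J =
  [-2,  1,  0]
  [ 0, -2,  0]
  [ 0,  0, -2]
(up to reordering of blocks).

Per-block formulas:
  For a 2×2 Jordan block J_2(-2): exp(t · J_2(-2)) = e^(-2t)·(I + t·N), where N is the 2×2 nilpotent shift.
  For a 1×1 block at λ = -2: exp(t · [-2]) = [e^(-2t)].

After assembling e^{tJ} and conjugating by P, we get:

e^{tM} =
  [exp(-2*t), -5*t*exp(-2*t), -4*t*exp(-2*t)]
  [0, exp(-2*t), 0]
  [0, 0, exp(-2*t)]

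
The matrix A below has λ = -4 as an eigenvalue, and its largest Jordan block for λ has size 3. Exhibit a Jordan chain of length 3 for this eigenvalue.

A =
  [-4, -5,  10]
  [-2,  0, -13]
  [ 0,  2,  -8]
A Jordan chain for λ = -4 of length 3:
v_1 = (10, -8, -4)ᵀ
v_2 = (0, -2, 0)ᵀ
v_3 = (1, 0, 0)ᵀ

Let N = A − (-4)·I. We want v_3 with N^3 v_3 = 0 but N^2 v_3 ≠ 0; then v_{j-1} := N · v_j for j = 3, …, 2.

Pick v_3 = (1, 0, 0)ᵀ.
Then v_2 = N · v_3 = (0, -2, 0)ᵀ.
Then v_1 = N · v_2 = (10, -8, -4)ᵀ.

Sanity check: (A − (-4)·I) v_1 = (0, 0, 0)ᵀ = 0. ✓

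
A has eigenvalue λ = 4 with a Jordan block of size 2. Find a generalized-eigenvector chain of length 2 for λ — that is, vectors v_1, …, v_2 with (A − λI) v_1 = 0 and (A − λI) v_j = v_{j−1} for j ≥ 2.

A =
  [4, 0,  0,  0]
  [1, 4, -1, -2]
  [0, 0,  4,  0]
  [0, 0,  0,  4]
A Jordan chain for λ = 4 of length 2:
v_1 = (0, 1, 0, 0)ᵀ
v_2 = (1, 0, 0, 0)ᵀ

Let N = A − (4)·I. We want v_2 with N^2 v_2 = 0 but N^1 v_2 ≠ 0; then v_{j-1} := N · v_j for j = 2, …, 2.

Pick v_2 = (1, 0, 0, 0)ᵀ.
Then v_1 = N · v_2 = (0, 1, 0, 0)ᵀ.

Sanity check: (A − (4)·I) v_1 = (0, 0, 0, 0)ᵀ = 0. ✓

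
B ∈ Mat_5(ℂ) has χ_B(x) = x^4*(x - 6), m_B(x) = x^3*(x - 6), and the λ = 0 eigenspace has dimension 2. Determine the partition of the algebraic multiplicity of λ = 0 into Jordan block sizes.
Block sizes for λ = 0: [3, 1]

Step 1 — from the characteristic polynomial, algebraic multiplicity of λ = 0 is 4. From dim ker(B − (0)·I) = 2, there are exactly 2 Jordan blocks for λ = 0.
Step 2 — from the minimal polynomial, the factor (x − 0)^3 tells us the largest block for λ = 0 has size 3.
Step 3 — with total size 4, 2 blocks, and largest block 3, the block sizes (in nonincreasing order) are [3, 1].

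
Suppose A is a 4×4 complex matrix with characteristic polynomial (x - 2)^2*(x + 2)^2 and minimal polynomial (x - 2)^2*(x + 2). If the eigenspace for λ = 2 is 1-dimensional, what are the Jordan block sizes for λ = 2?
Block sizes for λ = 2: [2]

Step 1 — from the characteristic polynomial, algebraic multiplicity of λ = 2 is 2. From dim ker(A − (2)·I) = 1, there are exactly 1 Jordan blocks for λ = 2.
Step 2 — from the minimal polynomial, the factor (x − 2)^2 tells us the largest block for λ = 2 has size 2.
Step 3 — with total size 2, 1 blocks, and largest block 2, the block sizes (in nonincreasing order) are [2].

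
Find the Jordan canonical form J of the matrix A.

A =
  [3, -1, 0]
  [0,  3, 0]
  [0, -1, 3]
J_2(3) ⊕ J_1(3)

The characteristic polynomial is
  det(x·I − A) = x^3 - 9*x^2 + 27*x - 27 = (x - 3)^3

Eigenvalues and multiplicities (the geometric multiplicity of λ is n − rank(A − λI), which equals the number of Jordan blocks for λ):
  λ = 3: algebraic multiplicity = 3, geometric multiplicity = 2

Determining the block sizes for each eigenvalue:
  λ = 3: 2 blocks summing to 3 forces exactly one block of size 2 and the rest size 1 → block sizes [2, 1]

Assembling the blocks gives a Jordan form
J =
  [3, 1, 0]
  [0, 3, 0]
  [0, 0, 3]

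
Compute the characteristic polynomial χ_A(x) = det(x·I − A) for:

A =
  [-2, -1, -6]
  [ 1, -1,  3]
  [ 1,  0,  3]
x^3

Expanding det(x·I − A) (e.g. by cofactor expansion or by noting that A is similar to its Jordan form J, which has the same characteristic polynomial as A) gives
  χ_A(x) = x^3
which factors as x^3. The eigenvalues (with algebraic multiplicities) are λ = 0 with multiplicity 3.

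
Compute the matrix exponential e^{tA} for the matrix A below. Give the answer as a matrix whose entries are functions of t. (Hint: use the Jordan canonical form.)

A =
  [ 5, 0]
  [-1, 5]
e^{tA} =
  [exp(5*t), 0]
  [-t*exp(5*t), exp(5*t)]

Strategy: write A = P · J · P⁻¹ where J is a Jordan canonical form, so e^{tA} = P · e^{tJ} · P⁻¹, and e^{tJ} can be computed block-by-block.

A has Jordan form
J =
  [5, 1]
  [0, 5]
(up to reordering of blocks).

Per-block formulas:
  For a 2×2 Jordan block J_2(5): exp(t · J_2(5)) = e^(5t)·(I + t·N), where N is the 2×2 nilpotent shift.

After assembling e^{tJ} and conjugating by P, we get:

e^{tA} =
  [exp(5*t), 0]
  [-t*exp(5*t), exp(5*t)]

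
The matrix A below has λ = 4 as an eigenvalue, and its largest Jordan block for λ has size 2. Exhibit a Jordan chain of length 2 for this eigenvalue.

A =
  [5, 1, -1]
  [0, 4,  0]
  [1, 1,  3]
A Jordan chain for λ = 4 of length 2:
v_1 = (1, 0, 1)ᵀ
v_2 = (1, 0, 0)ᵀ

Let N = A − (4)·I. We want v_2 with N^2 v_2 = 0 but N^1 v_2 ≠ 0; then v_{j-1} := N · v_j for j = 2, …, 2.

Pick v_2 = (1, 0, 0)ᵀ.
Then v_1 = N · v_2 = (1, 0, 1)ᵀ.

Sanity check: (A − (4)·I) v_1 = (0, 0, 0)ᵀ = 0. ✓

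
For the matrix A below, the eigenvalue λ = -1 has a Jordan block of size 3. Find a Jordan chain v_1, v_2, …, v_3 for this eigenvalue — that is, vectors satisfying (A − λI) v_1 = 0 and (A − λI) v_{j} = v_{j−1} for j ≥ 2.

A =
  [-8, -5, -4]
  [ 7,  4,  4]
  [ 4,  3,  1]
A Jordan chain for λ = -1 of length 3:
v_1 = (-2, 2, 1)ᵀ
v_2 = (-7, 7, 4)ᵀ
v_3 = (1, 0, 0)ᵀ

Let N = A − (-1)·I. We want v_3 with N^3 v_3 = 0 but N^2 v_3 ≠ 0; then v_{j-1} := N · v_j for j = 3, …, 2.

Pick v_3 = (1, 0, 0)ᵀ.
Then v_2 = N · v_3 = (-7, 7, 4)ᵀ.
Then v_1 = N · v_2 = (-2, 2, 1)ᵀ.

Sanity check: (A − (-1)·I) v_1 = (0, 0, 0)ᵀ = 0. ✓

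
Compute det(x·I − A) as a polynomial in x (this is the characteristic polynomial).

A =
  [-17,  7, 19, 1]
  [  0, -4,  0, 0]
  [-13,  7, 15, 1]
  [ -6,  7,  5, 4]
x^4 + 2*x^3 - 23*x^2 - 24*x + 144

Expanding det(x·I − A) (e.g. by cofactor expansion or by noting that A is similar to its Jordan form J, which has the same characteristic polynomial as A) gives
  χ_A(x) = x^4 + 2*x^3 - 23*x^2 - 24*x + 144
which factors as (x - 3)^2*(x + 4)^2. The eigenvalues (with algebraic multiplicities) are λ = -4 with multiplicity 2, λ = 3 with multiplicity 2.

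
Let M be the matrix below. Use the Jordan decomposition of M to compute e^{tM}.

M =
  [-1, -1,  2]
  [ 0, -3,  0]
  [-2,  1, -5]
e^{tM} =
  [2*t*exp(-3*t) + exp(-3*t), -t*exp(-3*t), 2*t*exp(-3*t)]
  [0, exp(-3*t), 0]
  [-2*t*exp(-3*t), t*exp(-3*t), -2*t*exp(-3*t) + exp(-3*t)]

Strategy: write M = P · J · P⁻¹ where J is a Jordan canonical form, so e^{tM} = P · e^{tJ} · P⁻¹, and e^{tJ} can be computed block-by-block.

M has Jordan form
J =
  [-3,  1,  0]
  [ 0, -3,  0]
  [ 0,  0, -3]
(up to reordering of blocks).

Per-block formulas:
  For a 2×2 Jordan block J_2(-3): exp(t · J_2(-3)) = e^(-3t)·(I + t·N), where N is the 2×2 nilpotent shift.
  For a 1×1 block at λ = -3: exp(t · [-3]) = [e^(-3t)].

After assembling e^{tJ} and conjugating by P, we get:

e^{tM} =
  [2*t*exp(-3*t) + exp(-3*t), -t*exp(-3*t), 2*t*exp(-3*t)]
  [0, exp(-3*t), 0]
  [-2*t*exp(-3*t), t*exp(-3*t), -2*t*exp(-3*t) + exp(-3*t)]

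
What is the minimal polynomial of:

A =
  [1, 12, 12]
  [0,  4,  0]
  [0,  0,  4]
x^2 - 5*x + 4

The characteristic polynomial is χ_A(x) = (x - 4)^2*(x - 1), so the eigenvalues are known. The minimal polynomial is
  m_A(x) = Π_λ (x − λ)^{k_λ}
where k_λ is the size of the *largest* Jordan block for λ (equivalently, the smallest k with (A − λI)^k v = 0 for every generalised eigenvector v of λ).

  λ = 1: largest Jordan block has size 1, contributing (x − 1)
  λ = 4: largest Jordan block has size 1, contributing (x − 4)

So m_A(x) = (x - 4)*(x - 1) = x^2 - 5*x + 4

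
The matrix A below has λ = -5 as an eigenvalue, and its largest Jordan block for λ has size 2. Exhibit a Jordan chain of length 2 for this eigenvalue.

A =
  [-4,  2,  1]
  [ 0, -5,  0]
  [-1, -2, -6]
A Jordan chain for λ = -5 of length 2:
v_1 = (1, 0, -1)ᵀ
v_2 = (1, 0, 0)ᵀ

Let N = A − (-5)·I. We want v_2 with N^2 v_2 = 0 but N^1 v_2 ≠ 0; then v_{j-1} := N · v_j for j = 2, …, 2.

Pick v_2 = (1, 0, 0)ᵀ.
Then v_1 = N · v_2 = (1, 0, -1)ᵀ.

Sanity check: (A − (-5)·I) v_1 = (0, 0, 0)ᵀ = 0. ✓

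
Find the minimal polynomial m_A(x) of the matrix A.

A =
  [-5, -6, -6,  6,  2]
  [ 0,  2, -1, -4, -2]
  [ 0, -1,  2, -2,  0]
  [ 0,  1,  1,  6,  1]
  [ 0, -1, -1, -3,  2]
x^3 - x^2 - 21*x + 45

The characteristic polynomial is χ_A(x) = (x - 3)^4*(x + 5), so the eigenvalues are known. The minimal polynomial is
  m_A(x) = Π_λ (x − λ)^{k_λ}
where k_λ is the size of the *largest* Jordan block for λ (equivalently, the smallest k with (A − λI)^k v = 0 for every generalised eigenvector v of λ).

  λ = -5: largest Jordan block has size 1, contributing (x + 5)
  λ = 3: largest Jordan block has size 2, contributing (x − 3)^2

So m_A(x) = (x - 3)^2*(x + 5) = x^3 - x^2 - 21*x + 45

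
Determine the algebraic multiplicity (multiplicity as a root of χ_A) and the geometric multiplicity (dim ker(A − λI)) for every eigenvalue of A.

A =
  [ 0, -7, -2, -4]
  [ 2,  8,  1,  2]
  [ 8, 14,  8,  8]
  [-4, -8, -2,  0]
λ = 4: alg = 4, geom = 2

Step 1 — factor the characteristic polynomial to read off the algebraic multiplicities:
  χ_A(x) = (x - 4)^4

Step 2 — compute geometric multiplicities via the rank-nullity identity g(λ) = n − rank(A − λI):
  rank(A − (4)·I) = 2, so dim ker(A − (4)·I) = n − 2 = 2

Summary:
  λ = 4: algebraic multiplicity = 4, geometric multiplicity = 2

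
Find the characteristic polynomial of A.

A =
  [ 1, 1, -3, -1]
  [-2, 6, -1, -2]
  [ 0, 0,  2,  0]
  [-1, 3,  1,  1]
x^4 - 10*x^3 + 36*x^2 - 56*x + 32

Expanding det(x·I − A) (e.g. by cofactor expansion or by noting that A is similar to its Jordan form J, which has the same characteristic polynomial as A) gives
  χ_A(x) = x^4 - 10*x^3 + 36*x^2 - 56*x + 32
which factors as (x - 4)*(x - 2)^3. The eigenvalues (with algebraic multiplicities) are λ = 2 with multiplicity 3, λ = 4 with multiplicity 1.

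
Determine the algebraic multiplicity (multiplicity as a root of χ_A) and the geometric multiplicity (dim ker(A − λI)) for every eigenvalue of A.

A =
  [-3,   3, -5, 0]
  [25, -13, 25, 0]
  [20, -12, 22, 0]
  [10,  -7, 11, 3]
λ = 2: alg = 3, geom = 2; λ = 3: alg = 1, geom = 1

Step 1 — factor the characteristic polynomial to read off the algebraic multiplicities:
  χ_A(x) = (x - 3)*(x - 2)^3

Step 2 — compute geometric multiplicities via the rank-nullity identity g(λ) = n − rank(A − λI):
  rank(A − (2)·I) = 2, so dim ker(A − (2)·I) = n − 2 = 2
  rank(A − (3)·I) = 3, so dim ker(A − (3)·I) = n − 3 = 1

Summary:
  λ = 2: algebraic multiplicity = 3, geometric multiplicity = 2
  λ = 3: algebraic multiplicity = 1, geometric multiplicity = 1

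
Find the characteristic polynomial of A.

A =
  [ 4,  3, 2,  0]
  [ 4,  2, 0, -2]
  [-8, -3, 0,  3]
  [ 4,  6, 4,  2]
x^4 - 8*x^3 + 24*x^2 - 32*x + 16

Expanding det(x·I − A) (e.g. by cofactor expansion or by noting that A is similar to its Jordan form J, which has the same characteristic polynomial as A) gives
  χ_A(x) = x^4 - 8*x^3 + 24*x^2 - 32*x + 16
which factors as (x - 2)^4. The eigenvalues (with algebraic multiplicities) are λ = 2 with multiplicity 4.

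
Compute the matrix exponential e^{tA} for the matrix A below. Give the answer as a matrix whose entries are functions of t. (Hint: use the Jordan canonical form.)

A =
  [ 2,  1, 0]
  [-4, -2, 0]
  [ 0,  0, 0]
e^{tA} =
  [2*t + 1, t, 0]
  [-4*t, 1 - 2*t, 0]
  [0, 0, 1]

Strategy: write A = P · J · P⁻¹ where J is a Jordan canonical form, so e^{tA} = P · e^{tJ} · P⁻¹, and e^{tJ} can be computed block-by-block.

A has Jordan form
J =
  [0, 1, 0]
  [0, 0, 0]
  [0, 0, 0]
(up to reordering of blocks).

Per-block formulas:
  For a 1×1 block at λ = 0: exp(t · [0]) = [e^(0t)].
  For a 2×2 Jordan block J_2(0): exp(t · J_2(0)) = e^(0t)·(I + t·N), where N is the 2×2 nilpotent shift.

After assembling e^{tJ} and conjugating by P, we get:

e^{tA} =
  [2*t + 1, t, 0]
  [-4*t, 1 - 2*t, 0]
  [0, 0, 1]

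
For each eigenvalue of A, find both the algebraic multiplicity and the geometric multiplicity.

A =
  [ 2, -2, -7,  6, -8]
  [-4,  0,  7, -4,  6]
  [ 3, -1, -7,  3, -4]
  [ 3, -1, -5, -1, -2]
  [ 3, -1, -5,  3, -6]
λ = -4: alg = 1, geom = 1; λ = -2: alg = 4, geom = 2

Step 1 — factor the characteristic polynomial to read off the algebraic multiplicities:
  χ_A(x) = (x + 2)^4*(x + 4)

Step 2 — compute geometric multiplicities via the rank-nullity identity g(λ) = n − rank(A − λI):
  rank(A − (-4)·I) = 4, so dim ker(A − (-4)·I) = n − 4 = 1
  rank(A − (-2)·I) = 3, so dim ker(A − (-2)·I) = n − 3 = 2

Summary:
  λ = -4: algebraic multiplicity = 1, geometric multiplicity = 1
  λ = -2: algebraic multiplicity = 4, geometric multiplicity = 2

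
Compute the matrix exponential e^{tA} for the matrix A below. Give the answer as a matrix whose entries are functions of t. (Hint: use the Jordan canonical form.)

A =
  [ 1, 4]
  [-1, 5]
e^{tA} =
  [-2*t*exp(3*t) + exp(3*t), 4*t*exp(3*t)]
  [-t*exp(3*t), 2*t*exp(3*t) + exp(3*t)]

Strategy: write A = P · J · P⁻¹ where J is a Jordan canonical form, so e^{tA} = P · e^{tJ} · P⁻¹, and e^{tJ} can be computed block-by-block.

A has Jordan form
J =
  [3, 1]
  [0, 3]
(up to reordering of blocks).

Per-block formulas:
  For a 2×2 Jordan block J_2(3): exp(t · J_2(3)) = e^(3t)·(I + t·N), where N is the 2×2 nilpotent shift.

After assembling e^{tJ} and conjugating by P, we get:

e^{tA} =
  [-2*t*exp(3*t) + exp(3*t), 4*t*exp(3*t)]
  [-t*exp(3*t), 2*t*exp(3*t) + exp(3*t)]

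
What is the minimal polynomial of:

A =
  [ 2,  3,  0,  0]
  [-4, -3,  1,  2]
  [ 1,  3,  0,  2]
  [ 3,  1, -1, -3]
x^3 + 3*x^2 + 3*x + 1

The characteristic polynomial is χ_A(x) = (x + 1)^4, so the eigenvalues are known. The minimal polynomial is
  m_A(x) = Π_λ (x − λ)^{k_λ}
where k_λ is the size of the *largest* Jordan block for λ (equivalently, the smallest k with (A − λI)^k v = 0 for every generalised eigenvector v of λ).

  λ = -1: largest Jordan block has size 3, contributing (x + 1)^3

So m_A(x) = (x + 1)^3 = x^3 + 3*x^2 + 3*x + 1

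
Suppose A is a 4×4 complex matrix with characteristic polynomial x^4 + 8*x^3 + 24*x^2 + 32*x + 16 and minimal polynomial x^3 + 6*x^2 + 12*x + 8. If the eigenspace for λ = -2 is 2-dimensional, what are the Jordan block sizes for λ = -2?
Block sizes for λ = -2: [3, 1]

Step 1 — from the characteristic polynomial, algebraic multiplicity of λ = -2 is 4. From dim ker(A − (-2)·I) = 2, there are exactly 2 Jordan blocks for λ = -2.
Step 2 — from the minimal polynomial, the factor (x + 2)^3 tells us the largest block for λ = -2 has size 3.
Step 3 — with total size 4, 2 blocks, and largest block 3, the block sizes (in nonincreasing order) are [3, 1].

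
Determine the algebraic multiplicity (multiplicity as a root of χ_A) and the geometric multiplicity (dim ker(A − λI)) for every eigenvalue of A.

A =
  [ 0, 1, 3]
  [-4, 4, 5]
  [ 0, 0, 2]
λ = 2: alg = 3, geom = 1

Step 1 — factor the characteristic polynomial to read off the algebraic multiplicities:
  χ_A(x) = (x - 2)^3

Step 2 — compute geometric multiplicities via the rank-nullity identity g(λ) = n − rank(A − λI):
  rank(A − (2)·I) = 2, so dim ker(A − (2)·I) = n − 2 = 1

Summary:
  λ = 2: algebraic multiplicity = 3, geometric multiplicity = 1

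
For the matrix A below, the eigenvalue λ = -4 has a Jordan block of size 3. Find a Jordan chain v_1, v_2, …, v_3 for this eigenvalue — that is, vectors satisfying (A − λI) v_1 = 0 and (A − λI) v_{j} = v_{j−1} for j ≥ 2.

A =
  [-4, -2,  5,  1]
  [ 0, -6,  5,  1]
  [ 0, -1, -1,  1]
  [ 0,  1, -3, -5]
A Jordan chain for λ = -4 of length 3:
v_1 = (2, 2, 1, -1)ᵀ
v_2 = (5, 5, 3, -3)ᵀ
v_3 = (0, 0, 1, 0)ᵀ

Let N = A − (-4)·I. We want v_3 with N^3 v_3 = 0 but N^2 v_3 ≠ 0; then v_{j-1} := N · v_j for j = 3, …, 2.

Pick v_3 = (0, 0, 1, 0)ᵀ.
Then v_2 = N · v_3 = (5, 5, 3, -3)ᵀ.
Then v_1 = N · v_2 = (2, 2, 1, -1)ᵀ.

Sanity check: (A − (-4)·I) v_1 = (0, 0, 0, 0)ᵀ = 0. ✓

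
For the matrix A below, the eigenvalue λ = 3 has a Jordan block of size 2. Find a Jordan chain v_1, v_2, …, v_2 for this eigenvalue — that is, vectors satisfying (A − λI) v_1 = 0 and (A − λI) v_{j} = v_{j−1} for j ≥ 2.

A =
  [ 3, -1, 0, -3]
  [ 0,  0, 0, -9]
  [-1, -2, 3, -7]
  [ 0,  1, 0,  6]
A Jordan chain for λ = 3 of length 2:
v_1 = (0, 0, -1, 0)ᵀ
v_2 = (1, 0, 0, 0)ᵀ

Let N = A − (3)·I. We want v_2 with N^2 v_2 = 0 but N^1 v_2 ≠ 0; then v_{j-1} := N · v_j for j = 2, …, 2.

Pick v_2 = (1, 0, 0, 0)ᵀ.
Then v_1 = N · v_2 = (0, 0, -1, 0)ᵀ.

Sanity check: (A − (3)·I) v_1 = (0, 0, 0, 0)ᵀ = 0. ✓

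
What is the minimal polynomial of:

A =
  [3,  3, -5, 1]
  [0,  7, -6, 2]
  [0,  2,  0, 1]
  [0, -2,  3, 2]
x^2 - 6*x + 9

The characteristic polynomial is χ_A(x) = (x - 3)^4, so the eigenvalues are known. The minimal polynomial is
  m_A(x) = Π_λ (x − λ)^{k_λ}
where k_λ is the size of the *largest* Jordan block for λ (equivalently, the smallest k with (A − λI)^k v = 0 for every generalised eigenvector v of λ).

  λ = 3: largest Jordan block has size 2, contributing (x − 3)^2

So m_A(x) = (x - 3)^2 = x^2 - 6*x + 9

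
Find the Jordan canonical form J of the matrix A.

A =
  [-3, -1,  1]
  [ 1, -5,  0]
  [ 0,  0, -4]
J_3(-4)

The characteristic polynomial is
  det(x·I − A) = x^3 + 12*x^2 + 48*x + 64 = (x + 4)^3

Eigenvalues and multiplicities (the geometric multiplicity of λ is n − rank(A − λI), which equals the number of Jordan blocks for λ):
  λ = -4: algebraic multiplicity = 3, geometric multiplicity = 1

Determining the block sizes for each eigenvalue:
  λ = -4: one block (gm = 1), so the single block has size am = 3 → block sizes [3]

Assembling the blocks gives a Jordan form
J =
  [-4,  1,  0]
  [ 0, -4,  1]
  [ 0,  0, -4]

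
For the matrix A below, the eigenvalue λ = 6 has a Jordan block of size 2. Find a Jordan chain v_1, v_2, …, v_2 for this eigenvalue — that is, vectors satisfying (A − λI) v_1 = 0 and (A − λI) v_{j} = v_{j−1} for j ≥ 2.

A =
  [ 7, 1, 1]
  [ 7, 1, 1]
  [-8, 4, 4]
A Jordan chain for λ = 6 of length 2:
v_1 = (2, 2, -4)ᵀ
v_2 = (1, 1, 0)ᵀ

Let N = A − (6)·I. We want v_2 with N^2 v_2 = 0 but N^1 v_2 ≠ 0; then v_{j-1} := N · v_j for j = 2, …, 2.

Pick v_2 = (1, 1, 0)ᵀ.
Then v_1 = N · v_2 = (2, 2, -4)ᵀ.

Sanity check: (A − (6)·I) v_1 = (0, 0, 0)ᵀ = 0. ✓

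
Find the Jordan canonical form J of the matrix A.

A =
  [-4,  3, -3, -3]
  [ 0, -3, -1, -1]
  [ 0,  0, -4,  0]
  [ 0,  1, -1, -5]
J_2(-4) ⊕ J_1(-4) ⊕ J_1(-4)

The characteristic polynomial is
  det(x·I − A) = x^4 + 16*x^3 + 96*x^2 + 256*x + 256 = (x + 4)^4

Eigenvalues and multiplicities (the geometric multiplicity of λ is n − rank(A − λI), which equals the number of Jordan blocks for λ):
  λ = -4: algebraic multiplicity = 4, geometric multiplicity = 3

Determining the block sizes for each eigenvalue:
  λ = -4: 3 blocks summing to 4 forces exactly one block of size 2 and the rest size 1 → block sizes [2, 1, 1]

Assembling the blocks gives a Jordan form
J =
  [-4,  1,  0,  0]
  [ 0, -4,  0,  0]
  [ 0,  0, -4,  0]
  [ 0,  0,  0, -4]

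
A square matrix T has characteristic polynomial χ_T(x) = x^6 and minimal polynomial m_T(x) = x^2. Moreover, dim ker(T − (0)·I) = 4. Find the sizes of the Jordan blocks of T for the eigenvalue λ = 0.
Block sizes for λ = 0: [2, 2, 1, 1]

Step 1 — from the characteristic polynomial, algebraic multiplicity of λ = 0 is 6. From dim ker(T − (0)·I) = 4, there are exactly 4 Jordan blocks for λ = 0.
Step 2 — from the minimal polynomial, the factor (x − 0)^2 tells us the largest block for λ = 0 has size 2.
Step 3 — with total size 6, 4 blocks, and largest block 2, the block sizes (in nonincreasing order) are [2, 2, 1, 1].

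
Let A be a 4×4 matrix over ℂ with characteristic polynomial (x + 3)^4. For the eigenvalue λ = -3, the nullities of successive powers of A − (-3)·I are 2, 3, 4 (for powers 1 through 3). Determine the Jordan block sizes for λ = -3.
Block sizes for λ = -3: [3, 1]

From the dimensions of kernels of powers, the number of Jordan blocks of size at least j is d_j − d_{j−1} where d_j = dim ker(N^j) (with d_0 = 0). Computing the differences gives [2, 1, 1].
The number of blocks of size exactly k is (#blocks of size ≥ k) − (#blocks of size ≥ k + 1), so the partition is: 1 block(s) of size 1, 1 block(s) of size 3.
In nonincreasing order the block sizes are [3, 1].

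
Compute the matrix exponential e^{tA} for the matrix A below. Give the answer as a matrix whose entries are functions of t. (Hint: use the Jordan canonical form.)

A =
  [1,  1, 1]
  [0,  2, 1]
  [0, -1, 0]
e^{tA} =
  [exp(t), t*exp(t), t*exp(t)]
  [0, t*exp(t) + exp(t), t*exp(t)]
  [0, -t*exp(t), -t*exp(t) + exp(t)]

Strategy: write A = P · J · P⁻¹ where J is a Jordan canonical form, so e^{tA} = P · e^{tJ} · P⁻¹, and e^{tJ} can be computed block-by-block.

A has Jordan form
J =
  [1, 1, 0]
  [0, 1, 0]
  [0, 0, 1]
(up to reordering of blocks).

Per-block formulas:
  For a 1×1 block at λ = 1: exp(t · [1]) = [e^(1t)].
  For a 2×2 Jordan block J_2(1): exp(t · J_2(1)) = e^(1t)·(I + t·N), where N is the 2×2 nilpotent shift.

After assembling e^{tJ} and conjugating by P, we get:

e^{tA} =
  [exp(t), t*exp(t), t*exp(t)]
  [0, t*exp(t) + exp(t), t*exp(t)]
  [0, -t*exp(t), -t*exp(t) + exp(t)]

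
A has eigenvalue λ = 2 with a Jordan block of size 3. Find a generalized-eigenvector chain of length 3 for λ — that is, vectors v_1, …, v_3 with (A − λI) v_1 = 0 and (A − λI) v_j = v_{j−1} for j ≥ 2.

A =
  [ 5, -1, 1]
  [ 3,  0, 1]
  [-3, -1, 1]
A Jordan chain for λ = 2 of length 3:
v_1 = (3, 0, -9)ᵀ
v_2 = (3, 3, -3)ᵀ
v_3 = (1, 0, 0)ᵀ

Let N = A − (2)·I. We want v_3 with N^3 v_3 = 0 but N^2 v_3 ≠ 0; then v_{j-1} := N · v_j for j = 3, …, 2.

Pick v_3 = (1, 0, 0)ᵀ.
Then v_2 = N · v_3 = (3, 3, -3)ᵀ.
Then v_1 = N · v_2 = (3, 0, -9)ᵀ.

Sanity check: (A − (2)·I) v_1 = (0, 0, 0)ᵀ = 0. ✓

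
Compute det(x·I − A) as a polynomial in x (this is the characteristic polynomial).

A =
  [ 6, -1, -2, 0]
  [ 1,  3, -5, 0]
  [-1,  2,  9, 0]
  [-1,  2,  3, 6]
x^4 - 24*x^3 + 216*x^2 - 864*x + 1296

Expanding det(x·I − A) (e.g. by cofactor expansion or by noting that A is similar to its Jordan form J, which has the same characteristic polynomial as A) gives
  χ_A(x) = x^4 - 24*x^3 + 216*x^2 - 864*x + 1296
which factors as (x - 6)^4. The eigenvalues (with algebraic multiplicities) are λ = 6 with multiplicity 4.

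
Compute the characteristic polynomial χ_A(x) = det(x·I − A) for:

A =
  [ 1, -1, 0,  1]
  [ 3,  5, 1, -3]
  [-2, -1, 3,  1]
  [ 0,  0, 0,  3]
x^4 - 12*x^3 + 54*x^2 - 108*x + 81

Expanding det(x·I − A) (e.g. by cofactor expansion or by noting that A is similar to its Jordan form J, which has the same characteristic polynomial as A) gives
  χ_A(x) = x^4 - 12*x^3 + 54*x^2 - 108*x + 81
which factors as (x - 3)^4. The eigenvalues (with algebraic multiplicities) are λ = 3 with multiplicity 4.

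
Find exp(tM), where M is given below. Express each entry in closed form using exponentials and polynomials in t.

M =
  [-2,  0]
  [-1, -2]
e^{tM} =
  [exp(-2*t), 0]
  [-t*exp(-2*t), exp(-2*t)]

Strategy: write M = P · J · P⁻¹ where J is a Jordan canonical form, so e^{tM} = P · e^{tJ} · P⁻¹, and e^{tJ} can be computed block-by-block.

M has Jordan form
J =
  [-2,  1]
  [ 0, -2]
(up to reordering of blocks).

Per-block formulas:
  For a 2×2 Jordan block J_2(-2): exp(t · J_2(-2)) = e^(-2t)·(I + t·N), where N is the 2×2 nilpotent shift.

After assembling e^{tJ} and conjugating by P, we get:

e^{tM} =
  [exp(-2*t), 0]
  [-t*exp(-2*t), exp(-2*t)]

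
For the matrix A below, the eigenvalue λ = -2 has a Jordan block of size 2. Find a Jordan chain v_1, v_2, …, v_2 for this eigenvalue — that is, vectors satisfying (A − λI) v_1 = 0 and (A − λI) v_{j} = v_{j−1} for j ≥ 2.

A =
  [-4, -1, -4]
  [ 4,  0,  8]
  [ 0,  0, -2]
A Jordan chain for λ = -2 of length 2:
v_1 = (-2, 4, 0)ᵀ
v_2 = (1, 0, 0)ᵀ

Let N = A − (-2)·I. We want v_2 with N^2 v_2 = 0 but N^1 v_2 ≠ 0; then v_{j-1} := N · v_j for j = 2, …, 2.

Pick v_2 = (1, 0, 0)ᵀ.
Then v_1 = N · v_2 = (-2, 4, 0)ᵀ.

Sanity check: (A − (-2)·I) v_1 = (0, 0, 0)ᵀ = 0. ✓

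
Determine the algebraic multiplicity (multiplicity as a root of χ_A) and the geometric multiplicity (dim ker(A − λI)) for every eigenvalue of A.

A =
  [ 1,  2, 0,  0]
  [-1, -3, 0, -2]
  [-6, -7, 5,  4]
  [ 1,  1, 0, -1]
λ = -1: alg = 3, geom = 1; λ = 5: alg = 1, geom = 1

Step 1 — factor the characteristic polynomial to read off the algebraic multiplicities:
  χ_A(x) = (x - 5)*(x + 1)^3

Step 2 — compute geometric multiplicities via the rank-nullity identity g(λ) = n − rank(A − λI):
  rank(A − (-1)·I) = 3, so dim ker(A − (-1)·I) = n − 3 = 1
  rank(A − (5)·I) = 3, so dim ker(A − (5)·I) = n − 3 = 1

Summary:
  λ = -1: algebraic multiplicity = 3, geometric multiplicity = 1
  λ = 5: algebraic multiplicity = 1, geometric multiplicity = 1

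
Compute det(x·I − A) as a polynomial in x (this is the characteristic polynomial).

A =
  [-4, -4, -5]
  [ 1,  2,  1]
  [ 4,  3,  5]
x^3 - 3*x^2 + 3*x - 1

Expanding det(x·I − A) (e.g. by cofactor expansion or by noting that A is similar to its Jordan form J, which has the same characteristic polynomial as A) gives
  χ_A(x) = x^3 - 3*x^2 + 3*x - 1
which factors as (x - 1)^3. The eigenvalues (with algebraic multiplicities) are λ = 1 with multiplicity 3.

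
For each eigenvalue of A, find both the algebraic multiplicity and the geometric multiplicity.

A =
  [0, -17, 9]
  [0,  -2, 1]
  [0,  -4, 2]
λ = 0: alg = 3, geom = 1

Step 1 — factor the characteristic polynomial to read off the algebraic multiplicities:
  χ_A(x) = x^3

Step 2 — compute geometric multiplicities via the rank-nullity identity g(λ) = n − rank(A − λI):
  rank(A − (0)·I) = 2, so dim ker(A − (0)·I) = n − 2 = 1

Summary:
  λ = 0: algebraic multiplicity = 3, geometric multiplicity = 1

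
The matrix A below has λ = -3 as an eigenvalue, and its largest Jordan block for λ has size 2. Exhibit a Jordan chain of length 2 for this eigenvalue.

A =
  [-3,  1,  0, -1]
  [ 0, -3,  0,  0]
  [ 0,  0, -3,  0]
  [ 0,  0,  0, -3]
A Jordan chain for λ = -3 of length 2:
v_1 = (1, 0, 0, 0)ᵀ
v_2 = (0, 1, 0, 0)ᵀ

Let N = A − (-3)·I. We want v_2 with N^2 v_2 = 0 but N^1 v_2 ≠ 0; then v_{j-1} := N · v_j for j = 2, …, 2.

Pick v_2 = (0, 1, 0, 0)ᵀ.
Then v_1 = N · v_2 = (1, 0, 0, 0)ᵀ.

Sanity check: (A − (-3)·I) v_1 = (0, 0, 0, 0)ᵀ = 0. ✓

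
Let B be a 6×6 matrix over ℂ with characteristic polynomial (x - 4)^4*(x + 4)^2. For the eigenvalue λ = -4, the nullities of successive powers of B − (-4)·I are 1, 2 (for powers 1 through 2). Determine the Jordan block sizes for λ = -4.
Block sizes for λ = -4: [2]

From the dimensions of kernels of powers, the number of Jordan blocks of size at least j is d_j − d_{j−1} where d_j = dim ker(N^j) (with d_0 = 0). Computing the differences gives [1, 1].
The number of blocks of size exactly k is (#blocks of size ≥ k) − (#blocks of size ≥ k + 1), so the partition is: 1 block(s) of size 2.
In nonincreasing order the block sizes are [2].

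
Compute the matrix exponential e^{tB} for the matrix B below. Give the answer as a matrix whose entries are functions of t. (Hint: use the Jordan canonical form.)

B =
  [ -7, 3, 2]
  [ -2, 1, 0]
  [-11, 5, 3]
e^{tB} =
  [4*t^2*exp(-t) - 6*t*exp(-t) + exp(-t), -t^2*exp(-t) + 3*t*exp(-t), -2*t^2*exp(-t) + 2*t*exp(-t)]
  [4*t^2*exp(-t) - 2*t*exp(-t), -t^2*exp(-t) + 2*t*exp(-t) + exp(-t), -2*t^2*exp(-t)]
  [6*t^2*exp(-t) - 11*t*exp(-t), -3*t^2*exp(-t)/2 + 5*t*exp(-t), -3*t^2*exp(-t) + 4*t*exp(-t) + exp(-t)]

Strategy: write B = P · J · P⁻¹ where J is a Jordan canonical form, so e^{tB} = P · e^{tJ} · P⁻¹, and e^{tJ} can be computed block-by-block.

B has Jordan form
J =
  [-1,  1,  0]
  [ 0, -1,  1]
  [ 0,  0, -1]
(up to reordering of blocks).

Per-block formulas:
  For a 3×3 Jordan block J_3(-1): exp(t · J_3(-1)) = e^(-1t)·(I + t·N + (t^2/2)·N^2), where N is the 3×3 nilpotent shift.

After assembling e^{tJ} and conjugating by P, we get:

e^{tB} =
  [4*t^2*exp(-t) - 6*t*exp(-t) + exp(-t), -t^2*exp(-t) + 3*t*exp(-t), -2*t^2*exp(-t) + 2*t*exp(-t)]
  [4*t^2*exp(-t) - 2*t*exp(-t), -t^2*exp(-t) + 2*t*exp(-t) + exp(-t), -2*t^2*exp(-t)]
  [6*t^2*exp(-t) - 11*t*exp(-t), -3*t^2*exp(-t)/2 + 5*t*exp(-t), -3*t^2*exp(-t) + 4*t*exp(-t) + exp(-t)]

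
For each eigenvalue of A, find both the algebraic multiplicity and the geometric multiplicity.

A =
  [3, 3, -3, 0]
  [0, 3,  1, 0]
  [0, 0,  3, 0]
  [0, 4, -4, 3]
λ = 3: alg = 4, geom = 2

Step 1 — factor the characteristic polynomial to read off the algebraic multiplicities:
  χ_A(x) = (x - 3)^4

Step 2 — compute geometric multiplicities via the rank-nullity identity g(λ) = n − rank(A − λI):
  rank(A − (3)·I) = 2, so dim ker(A − (3)·I) = n − 2 = 2

Summary:
  λ = 3: algebraic multiplicity = 4, geometric multiplicity = 2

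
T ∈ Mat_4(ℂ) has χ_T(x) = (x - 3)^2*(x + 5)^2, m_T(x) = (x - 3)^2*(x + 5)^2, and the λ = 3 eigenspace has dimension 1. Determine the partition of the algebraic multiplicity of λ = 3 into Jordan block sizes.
Block sizes for λ = 3: [2]

Step 1 — from the characteristic polynomial, algebraic multiplicity of λ = 3 is 2. From dim ker(T − (3)·I) = 1, there are exactly 1 Jordan blocks for λ = 3.
Step 2 — from the minimal polynomial, the factor (x − 3)^2 tells us the largest block for λ = 3 has size 2.
Step 3 — with total size 2, 1 blocks, and largest block 2, the block sizes (in nonincreasing order) are [2].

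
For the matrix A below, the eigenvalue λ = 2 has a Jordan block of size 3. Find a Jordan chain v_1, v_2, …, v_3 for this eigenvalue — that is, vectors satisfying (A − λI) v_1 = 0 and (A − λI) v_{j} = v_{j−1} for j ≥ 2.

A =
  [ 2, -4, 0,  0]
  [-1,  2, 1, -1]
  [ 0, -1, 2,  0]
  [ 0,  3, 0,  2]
A Jordan chain for λ = 2 of length 3:
v_1 = (4, 0, 1, -3)ᵀ
v_2 = (0, -1, 0, 0)ᵀ
v_3 = (1, 0, 0, 0)ᵀ

Let N = A − (2)·I. We want v_3 with N^3 v_3 = 0 but N^2 v_3 ≠ 0; then v_{j-1} := N · v_j for j = 3, …, 2.

Pick v_3 = (1, 0, 0, 0)ᵀ.
Then v_2 = N · v_3 = (0, -1, 0, 0)ᵀ.
Then v_1 = N · v_2 = (4, 0, 1, -3)ᵀ.

Sanity check: (A − (2)·I) v_1 = (0, 0, 0, 0)ᵀ = 0. ✓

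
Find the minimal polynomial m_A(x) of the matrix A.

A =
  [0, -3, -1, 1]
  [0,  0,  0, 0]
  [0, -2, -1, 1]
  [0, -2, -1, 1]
x^2

The characteristic polynomial is χ_A(x) = x^4, so the eigenvalues are known. The minimal polynomial is
  m_A(x) = Π_λ (x − λ)^{k_λ}
where k_λ is the size of the *largest* Jordan block for λ (equivalently, the smallest k with (A − λI)^k v = 0 for every generalised eigenvector v of λ).

  λ = 0: largest Jordan block has size 2, contributing (x − 0)^2

So m_A(x) = x^2 = x^2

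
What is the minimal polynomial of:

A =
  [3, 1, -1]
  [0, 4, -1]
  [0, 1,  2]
x^2 - 6*x + 9

The characteristic polynomial is χ_A(x) = (x - 3)^3, so the eigenvalues are known. The minimal polynomial is
  m_A(x) = Π_λ (x − λ)^{k_λ}
where k_λ is the size of the *largest* Jordan block for λ (equivalently, the smallest k with (A − λI)^k v = 0 for every generalised eigenvector v of λ).

  λ = 3: largest Jordan block has size 2, contributing (x − 3)^2

So m_A(x) = (x - 3)^2 = x^2 - 6*x + 9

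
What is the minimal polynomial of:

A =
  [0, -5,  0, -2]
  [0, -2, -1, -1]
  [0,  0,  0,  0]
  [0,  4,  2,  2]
x^3

The characteristic polynomial is χ_A(x) = x^4, so the eigenvalues are known. The minimal polynomial is
  m_A(x) = Π_λ (x − λ)^{k_λ}
where k_λ is the size of the *largest* Jordan block for λ (equivalently, the smallest k with (A − λI)^k v = 0 for every generalised eigenvector v of λ).

  λ = 0: largest Jordan block has size 3, contributing (x − 0)^3

So m_A(x) = x^3 = x^3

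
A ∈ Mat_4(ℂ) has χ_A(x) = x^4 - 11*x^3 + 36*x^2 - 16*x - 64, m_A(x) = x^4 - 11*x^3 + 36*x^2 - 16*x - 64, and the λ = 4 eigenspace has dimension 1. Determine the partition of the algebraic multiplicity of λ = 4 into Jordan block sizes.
Block sizes for λ = 4: [3]

Step 1 — from the characteristic polynomial, algebraic multiplicity of λ = 4 is 3. From dim ker(A − (4)·I) = 1, there are exactly 1 Jordan blocks for λ = 4.
Step 2 — from the minimal polynomial, the factor (x − 4)^3 tells us the largest block for λ = 4 has size 3.
Step 3 — with total size 3, 1 blocks, and largest block 3, the block sizes (in nonincreasing order) are [3].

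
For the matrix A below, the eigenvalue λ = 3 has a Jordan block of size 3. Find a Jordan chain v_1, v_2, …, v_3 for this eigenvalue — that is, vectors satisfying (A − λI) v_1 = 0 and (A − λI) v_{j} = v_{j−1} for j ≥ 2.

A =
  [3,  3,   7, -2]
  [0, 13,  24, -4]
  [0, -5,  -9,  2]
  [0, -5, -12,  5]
A Jordan chain for λ = 3 of length 3:
v_1 = (5, 0, 0, 0)ᵀ
v_2 = (3, 10, -5, -5)ᵀ
v_3 = (0, 1, 0, 0)ᵀ

Let N = A − (3)·I. We want v_3 with N^3 v_3 = 0 but N^2 v_3 ≠ 0; then v_{j-1} := N · v_j for j = 3, …, 2.

Pick v_3 = (0, 1, 0, 0)ᵀ.
Then v_2 = N · v_3 = (3, 10, -5, -5)ᵀ.
Then v_1 = N · v_2 = (5, 0, 0, 0)ᵀ.

Sanity check: (A − (3)·I) v_1 = (0, 0, 0, 0)ᵀ = 0. ✓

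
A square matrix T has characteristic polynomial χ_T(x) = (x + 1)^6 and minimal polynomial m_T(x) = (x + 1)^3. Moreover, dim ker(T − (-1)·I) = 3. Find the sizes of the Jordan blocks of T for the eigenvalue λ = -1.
Block sizes for λ = -1: [3, 2, 1]

Step 1 — from the characteristic polynomial, algebraic multiplicity of λ = -1 is 6. From dim ker(T − (-1)·I) = 3, there are exactly 3 Jordan blocks for λ = -1.
Step 2 — from the minimal polynomial, the factor (x + 1)^3 tells us the largest block for λ = -1 has size 3.
Step 3 — with total size 6, 3 blocks, and largest block 3, the block sizes (in nonincreasing order) are [3, 2, 1].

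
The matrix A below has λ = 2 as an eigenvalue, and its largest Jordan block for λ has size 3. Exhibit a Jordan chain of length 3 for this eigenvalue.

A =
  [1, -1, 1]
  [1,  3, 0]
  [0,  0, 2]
A Jordan chain for λ = 2 of length 3:
v_1 = (-1, 1, 0)ᵀ
v_2 = (1, 0, 0)ᵀ
v_3 = (0, 0, 1)ᵀ

Let N = A − (2)·I. We want v_3 with N^3 v_3 = 0 but N^2 v_3 ≠ 0; then v_{j-1} := N · v_j for j = 3, …, 2.

Pick v_3 = (0, 0, 1)ᵀ.
Then v_2 = N · v_3 = (1, 0, 0)ᵀ.
Then v_1 = N · v_2 = (-1, 1, 0)ᵀ.

Sanity check: (A − (2)·I) v_1 = (0, 0, 0)ᵀ = 0. ✓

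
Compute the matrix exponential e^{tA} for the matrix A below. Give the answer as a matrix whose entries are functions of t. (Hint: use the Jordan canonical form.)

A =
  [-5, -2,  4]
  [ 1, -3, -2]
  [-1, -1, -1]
e^{tA} =
  [-t^2*exp(-3*t) - 2*t*exp(-3*t) + exp(-3*t), -2*t*exp(-3*t), 2*t^2*exp(-3*t) + 4*t*exp(-3*t)]
  [t*exp(-3*t), exp(-3*t), -2*t*exp(-3*t)]
  [-t^2*exp(-3*t)/2 - t*exp(-3*t), -t*exp(-3*t), t^2*exp(-3*t) + 2*t*exp(-3*t) + exp(-3*t)]

Strategy: write A = P · J · P⁻¹ where J is a Jordan canonical form, so e^{tA} = P · e^{tJ} · P⁻¹, and e^{tJ} can be computed block-by-block.

A has Jordan form
J =
  [-3,  1,  0]
  [ 0, -3,  1]
  [ 0,  0, -3]
(up to reordering of blocks).

Per-block formulas:
  For a 3×3 Jordan block J_3(-3): exp(t · J_3(-3)) = e^(-3t)·(I + t·N + (t^2/2)·N^2), where N is the 3×3 nilpotent shift.

After assembling e^{tJ} and conjugating by P, we get:

e^{tA} =
  [-t^2*exp(-3*t) - 2*t*exp(-3*t) + exp(-3*t), -2*t*exp(-3*t), 2*t^2*exp(-3*t) + 4*t*exp(-3*t)]
  [t*exp(-3*t), exp(-3*t), -2*t*exp(-3*t)]
  [-t^2*exp(-3*t)/2 - t*exp(-3*t), -t*exp(-3*t), t^2*exp(-3*t) + 2*t*exp(-3*t) + exp(-3*t)]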